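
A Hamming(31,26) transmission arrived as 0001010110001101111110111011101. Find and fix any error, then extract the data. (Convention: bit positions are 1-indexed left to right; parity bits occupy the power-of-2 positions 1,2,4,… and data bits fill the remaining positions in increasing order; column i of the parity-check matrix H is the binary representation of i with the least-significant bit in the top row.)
Syndrome s = H · r^T (mod 2), r = 0001010110001101111110111011101:
  s[0] = (1010101010101010101010101010101)·(0001010110001101111110111011101) mod 2 = 0+0+0+0+0+0+0+0+1+0+0+0+1+0+0+0+1+0+1+0+1+0+1+0+1+0+1+0+1+0+1 mod 2 = 0
  s[1] = (0110011001100110011001100110011)·(0001010110001101111110111011101) mod 2 = 0+0+0+0+0+1+0+0+0+0+0+0+0+1+0+0+0+1+1+0+0+0+1+0+0+0+1+0+0+0+1 mod 2 = 1
  s[2] = (0001111000011110000111100001111)·(0001010110001101111110111011101) mod 2 = 0+0+0+1+0+1+0+0+0+0+0+0+1+1+0+0+0+0+0+1+1+0+1+0+0+0+0+1+1+0+1 mod 2 = 0
  s[3] = (0000000111111110000000011111111)·(0001010110001101111110111011101) mod 2 = 0+0+0+0+0+0+0+1+1+0+0+0+1+1+0+0+0+0+0+0+0+0+0+1+1+0+1+1+1+0+1 mod 2 = 0
  s[4] = (0000000000000001111111111111111)·(0001010110001101111110111011101) mod 2 = 0+0+0+0+0+0+0+0+0+0+0+0+0+0+0+1+1+1+1+1+1+0+1+1+1+0+1+1+1+0+1 mod 2 = 1
Syndrome = 01001
Column 18 of H equals this syndrome → error at bit 18 (1-indexed).
Flip bit 18: 0001010110001101111110111011101 → 0001010110001101101110111011101
Extract data bits at positions {3,5,6,7,9,10,11,12,13,14,15,17,18,19,20,21,22,23,24,25,26,27,28,29,30,31}: 00101000110101110111011101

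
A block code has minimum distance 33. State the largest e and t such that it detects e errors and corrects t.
(a) Detection requires d_min ≥ e+1, so e ≤ d_min − 1 = 32.
(b) Correction requires d_min ≥ 2t+1, so t ≤ ⌊(d_min − 1)/2⌋ = ⌊32/2⌋ = 16.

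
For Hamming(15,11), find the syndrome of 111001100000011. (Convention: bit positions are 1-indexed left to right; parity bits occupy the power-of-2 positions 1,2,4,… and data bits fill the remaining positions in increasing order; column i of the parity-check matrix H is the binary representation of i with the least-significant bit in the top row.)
Syndrome s = H · r^T (mod 2), r = 111001100000011:
  s[0] = (101010101010101)·(111001100000011) mod 2 = 1+0+1+0+0+0+1+0+0+0+0+0+0+0+1 mod 2 = 0
  s[1] = (011001100110011)·(111001100000011) mod 2 = 0+1+1+0+0+1+1+0+0+0+0+0+0+1+1 mod 2 = 0
  s[2] = (000111100001111)·(111001100000011) mod 2 = 0+0+0+0+0+1+1+0+0+0+0+0+0+1+1 mod 2 = 0
  s[3] = (000000011111111)·(111001100000011) mod 2 = 0+0+0+0+0+0+0+0+0+0+0+0+0+1+1 mod 2 = 0
Syndrome = 0000
s = 0: no error detected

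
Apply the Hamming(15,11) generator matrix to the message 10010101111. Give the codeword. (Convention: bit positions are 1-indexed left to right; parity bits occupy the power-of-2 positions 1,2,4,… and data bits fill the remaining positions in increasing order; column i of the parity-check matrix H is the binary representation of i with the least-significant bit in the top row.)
Codeword c = d · G (mod 2), d = 10010101111:
  c[0] = d·G[:,0] = (10010101111)·(11011010101) mod 2 = 1+0+0+1+0+0+0+0+1+0+1 mod 2 = 0
  c[1] = d·G[:,1] = (10010101111)·(10110110011) mod 2 = 1+0+0+1+0+1+0+0+0+1+1 mod 2 = 1
  c[2] = d·G[:,2] = (10010101111)·(10000000000) mod 2 = 1+0+0+0+0+0+0+0+0+0+0 mod 2 = 1
  c[3] = d·G[:,3] = (10010101111)·(01110001111) mod 2 = 0+0+0+1+0+0+0+1+1+1+1 mod 2 = 1
  c[4] = d·G[:,4] = (10010101111)·(01000000000) mod 2 = 0+0+0+0+0+0+0+0+0+0+0 mod 2 = 0
  c[5] = d·G[:,5] = (10010101111)·(00100000000) mod 2 = 0+0+0+0+0+0+0+0+0+0+0 mod 2 = 0
  c[6] = d·G[:,6] = (10010101111)·(00010000000) mod 2 = 0+0+0+1+0+0+0+0+0+0+0 mod 2 = 1
  c[7] = d·G[:,7] = (10010101111)·(00001111111) mod 2 = 0+0+0+0+0+1+0+1+1+1+1 mod 2 = 1
  c[8] = d·G[:,8] = (10010101111)·(00001000000) mod 2 = 0+0+0+0+0+0+0+0+0+0+0 mod 2 = 0
  c[9] = d·G[:,9] = (10010101111)·(00000100000) mod 2 = 0+0+0+0+0+1+0+0+0+0+0 mod 2 = 1
  c[10] = d·G[:,10] = (10010101111)·(00000010000) mod 2 = 0+0+0+0+0+0+0+0+0+0+0 mod 2 = 0
  c[11] = d·G[:,11] = (10010101111)·(00000001000) mod 2 = 0+0+0+0+0+0+0+1+0+0+0 mod 2 = 1
  c[12] = d·G[:,12] = (10010101111)·(00000000100) mod 2 = 0+0+0+0+0+0+0+0+1+0+0 mod 2 = 1
  c[13] = d·G[:,13] = (10010101111)·(00000000010) mod 2 = 0+0+0+0+0+0+0+0+0+1+0 mod 2 = 1
  c[14] = d·G[:,14] = (10010101111)·(00000000001) mod 2 = 0+0+0+0+0+0+0+0+0+0+1 mod 2 = 1
Codeword = 011100110101111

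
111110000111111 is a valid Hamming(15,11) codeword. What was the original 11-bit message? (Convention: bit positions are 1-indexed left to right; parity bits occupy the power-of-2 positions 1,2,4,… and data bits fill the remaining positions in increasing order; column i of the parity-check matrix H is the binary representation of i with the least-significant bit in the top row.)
Parity bits occupy power-of-2 positions; data bits are at positions {3,5,6,7,9,10,11,12,13,14,15} (1-indexed).
Extract: c[3]=1 c[5]=1 c[6]=0 c[7]=0 c[9]=0 c[10]=1 c[11]=1 c[12]=1 c[13]=1 c[14]=1 c[15]=1
Data = 11000111111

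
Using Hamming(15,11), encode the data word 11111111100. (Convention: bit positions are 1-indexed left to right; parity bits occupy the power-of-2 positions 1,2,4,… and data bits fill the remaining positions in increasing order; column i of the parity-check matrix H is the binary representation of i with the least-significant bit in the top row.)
Codeword c = d · G (mod 2), d = 11111111100:
  c[0] = d·G[:,0] = (11111111100)·(11011010101) mod 2 = 1+1+0+1+1+0+1+0+1+0+0 mod 2 = 0
  c[1] = d·G[:,1] = (11111111100)·(10110110011) mod 2 = 1+0+1+1+0+1+1+0+0+0+0 mod 2 = 1
  c[2] = d·G[:,2] = (11111111100)·(10000000000) mod 2 = 1+0+0+0+0+0+0+0+0+0+0 mod 2 = 1
  c[3] = d·G[:,3] = (11111111100)·(01110001111) mod 2 = 0+1+1+1+0+0+0+1+1+0+0 mod 2 = 1
  c[4] = d·G[:,4] = (11111111100)·(01000000000) mod 2 = 0+1+0+0+0+0+0+0+0+0+0 mod 2 = 1
  c[5] = d·G[:,5] = (11111111100)·(00100000000) mod 2 = 0+0+1+0+0+0+0+0+0+0+0 mod 2 = 1
  c[6] = d·G[:,6] = (11111111100)·(00010000000) mod 2 = 0+0+0+1+0+0+0+0+0+0+0 mod 2 = 1
  c[7] = d·G[:,7] = (11111111100)·(00001111111) mod 2 = 0+0+0+0+1+1+1+1+1+0+0 mod 2 = 1
  c[8] = d·G[:,8] = (11111111100)·(00001000000) mod 2 = 0+0+0+0+1+0+0+0+0+0+0 mod 2 = 1
  c[9] = d·G[:,9] = (11111111100)·(00000100000) mod 2 = 0+0+0+0+0+1+0+0+0+0+0 mod 2 = 1
  c[10] = d·G[:,10] = (11111111100)·(00000010000) mod 2 = 0+0+0+0+0+0+1+0+0+0+0 mod 2 = 1
  c[11] = d·G[:,11] = (11111111100)·(00000001000) mod 2 = 0+0+0+0+0+0+0+1+0+0+0 mod 2 = 1
  c[12] = d·G[:,12] = (11111111100)·(00000000100) mod 2 = 0+0+0+0+0+0+0+0+1+0+0 mod 2 = 1
  c[13] = d·G[:,13] = (11111111100)·(00000000010) mod 2 = 0+0+0+0+0+0+0+0+0+0+0 mod 2 = 0
  c[14] = d·G[:,14] = (11111111100)·(00000000001) mod 2 = 0+0+0+0+0+0+0+0+0+0+0 mod 2 = 0
Codeword = 011111111111100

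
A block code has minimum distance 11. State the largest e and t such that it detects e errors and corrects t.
(a) Detection requires d_min ≥ e+1, so e ≤ d_min − 1 = 10.
(b) Correction requires d_min ≥ 2t+1, so t ≤ ⌊(d_min − 1)/2⌋ = ⌊10/2⌋ = 5.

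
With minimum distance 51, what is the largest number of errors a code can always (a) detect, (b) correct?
(a) Detection requires d_min ≥ e+1, so e ≤ d_min − 1 = 50.
(b) Correction requires d_min ≥ 2t+1, so t ≤ ⌊(d_min − 1)/2⌋ = ⌊50/2⌋ = 25.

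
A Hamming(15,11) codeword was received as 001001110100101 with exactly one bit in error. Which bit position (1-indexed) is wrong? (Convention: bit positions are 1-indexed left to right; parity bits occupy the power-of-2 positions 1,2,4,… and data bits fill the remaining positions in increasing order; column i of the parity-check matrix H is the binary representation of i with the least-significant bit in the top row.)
Syndrome s = H · r^T (mod 2), r = 001001110100101:
  s[0] = (101010101010101)·(001001110100101) mod 2 = 0+0+1+0+0+0+1+0+0+0+0+0+1+0+1 mod 2 = 0
  s[1] = (011001100110011)·(001001110100101) mod 2 = 0+0+1+0+0+1+1+0+0+1+0+0+0+0+1 mod 2 = 1
  s[2] = (000111100001111)·(001001110100101) mod 2 = 0+0+0+0+0+1+1+0+0+0+0+0+1+0+1 mod 2 = 0
  s[3] = (000000011111111)·(001001110100101) mod 2 = 0+0+0+0+0+0+0+1+0+1+0+0+1+0+1 mod 2 = 0
Syndrome = 0100
Column i of H is the binary representation of i, so the syndrome is the binary index of the flipped bit.
Read s = 0100 with s[0] as LSB: 0·2^0 + 1·2^1 + 0·2^2 + 0·2^3 = 2.
Error is at bit position 2.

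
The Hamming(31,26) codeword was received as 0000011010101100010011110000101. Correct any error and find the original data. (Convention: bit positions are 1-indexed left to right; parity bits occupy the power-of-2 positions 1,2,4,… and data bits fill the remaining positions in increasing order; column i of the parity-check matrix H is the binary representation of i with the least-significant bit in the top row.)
Syndrome s = H · r^T (mod 2), r = 0000011010101100010011110000101:
  s[0] = (1010101010101010101010101010101)·(0000011010101100010011110000101) mod 2 = 0+0+0+0+0+0+1+0+1+0+1+0+1+0+0+0+0+0+0+0+1+0+1+0+0+0+0+0+1+0+1 mod 2 = 0
  s[1] = (0110011001100110011001100110011)·(0000011010101100010011110000101) mod 2 = 0+0+0+0+0+1+1+0+0+0+1+0+0+1+0+0+0+1+0+0+0+1+1+0+0+0+0+0+0+0+1 mod 2 = 0
  s[2] = (0001111000011110000111100001111)·(0000011010101100010011110000101) mod 2 = 0+0+0+0+0+1+1+0+0+0+0+0+1+1+0+0+0+0+0+0+1+1+1+0+0+0+0+0+1+0+1 mod 2 = 1
  s[3] = (0000000111111110000000011111111)·(0000011010101100010011110000101) mod 2 = 0+0+0+0+0+0+0+0+1+0+1+0+1+1+0+0+0+0+0+0+0+0+0+1+0+0+0+0+1+0+1 mod 2 = 1
  s[4] = (0000000000000001111111111111111)·(0000011010101100010011110000101) mod 2 = 0+0+0+0+0+0+0+0+0+0+0+0+0+0+0+0+0+1+0+0+1+1+1+1+0+0+0+0+1+0+1 mod 2 = 1
Syndrome = 00111
Column 28 of H equals this syndrome → error at bit 28 (1-indexed).
Flip bit 28: 0000011010101100010011110000101 → 0000011010101100010011110001101
Extract data bits at positions {3,5,6,7,9,10,11,12,13,14,15,17,18,19,20,21,22,23,24,25,26,27,28,29,30,31}: 00111010110010011110001101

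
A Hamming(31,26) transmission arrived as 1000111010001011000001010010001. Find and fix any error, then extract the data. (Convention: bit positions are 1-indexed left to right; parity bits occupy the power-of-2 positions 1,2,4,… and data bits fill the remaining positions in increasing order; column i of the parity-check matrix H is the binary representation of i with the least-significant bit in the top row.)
Syndrome s = H · r^T (mod 2), r = 1000111010001011000001010010001:
  s[0] = (1010101010101010101010101010101)·(1000111010001011000001010010001) mod 2 = 1+0+0+0+1+0+1+0+1+0+0+0+1+0+1+0+0+0+0+0+0+0+0+0+0+0+1+0+0+0+1 mod 2 = 0
  s[1] = (0110011001100110011001100110011)·(1000111010001011000001010010001) mod 2 = 0+0+0+0+0+1+1+0+0+0+0+0+0+0+1+0+0+0+0+0+0+1+0+0+0+0+1+0+0+0+1 mod 2 = 0
  s[2] = (0001111000011110000111100001111)·(1000111010001011000001010010001) mod 2 = 0+0+0+0+1+1+1+0+0+0+0+0+1+0+1+0+0+0+0+0+0+1+0+0+0+0+0+0+0+0+1 mod 2 = 1
  s[3] = (0000000111111110000000011111111)·(1000111010001011000001010010001) mod 2 = 0+0+0+0+0+0+0+0+1+0+0+0+1+0+1+0+0+0+0+0+0+0+0+1+0+0+1+0+0+0+1 mod 2 = 0
  s[4] = (0000000000000001111111111111111)·(1000111010001011000001010010001) mod 2 = 0+0+0+0+0+0+0+0+0+0+0+0+0+0+0+1+0+0+0+0+0+1+0+1+0+0+1+0+0+0+1 mod 2 = 1
Syndrome = 00101
Column 20 of H equals this syndrome → error at bit 20 (1-indexed).
Flip bit 20: 1000111010001011000001010010001 → 1000111010001011000101010010001
Extract data bits at positions {3,5,6,7,9,10,11,12,13,14,15,17,18,19,20,21,22,23,24,25,26,27,28,29,30,31}: 01111000101000101010010001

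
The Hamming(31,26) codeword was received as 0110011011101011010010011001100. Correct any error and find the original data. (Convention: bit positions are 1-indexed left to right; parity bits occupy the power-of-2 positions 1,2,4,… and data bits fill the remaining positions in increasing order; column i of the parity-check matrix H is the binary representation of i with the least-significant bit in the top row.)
Syndrome s = H · r^T (mod 2), r = 0110011011101011010010011001100:
  s[0] = (1010101010101010101010101010101)·(0110011011101011010010011001100) mod 2 = 0+0+1+0+0+0+1+0+1+0+1+0+1+0+1+0+0+0+0+0+1+0+0+0+1+0+0+0+1+0+0 mod 2 = 1
  s[1] = (0110011001100110011001100110011)·(0110011011101011010010011001100) mod 2 = 0+1+1+0+0+1+1+0+0+1+1+0+0+0+1+0+0+1+0+0+0+0+0+0+0+0+0+0+0+0+0 mod 2 = 0
  s[2] = (0001111000011110000111100001111)·(0110011011101011010010011001100) mod 2 = 0+0+0+0+0+1+1+0+0+0+0+0+1+0+1+0+0+0+0+0+1+0+0+0+0+0+0+1+1+0+0 mod 2 = 1
  s[3] = (0000000111111110000000011111111)·(0110011011101011010010011001100) mod 2 = 0+0+0+0+0+0+0+0+1+1+1+0+1+0+1+0+0+0+0+0+0+0+0+1+1+0+0+1+1+0+0 mod 2 = 1
  s[4] = (0000000000000001111111111111111)·(0110011011101011010010011001100) mod 2 = 0+0+0+0+0+0+0+0+0+0+0+0+0+0+0+1+0+1+0+0+1+0+0+1+1+0+0+1+1+0+0 mod 2 = 1
Syndrome = 10111
Column 29 of H equals this syndrome → error at bit 29 (1-indexed).
Flip bit 29: 0110011011101011010010011001100 → 0110011011101011010010011001000
Extract data bits at positions {3,5,6,7,9,10,11,12,13,14,15,17,18,19,20,21,22,23,24,25,26,27,28,29,30,31}: 10111110101010010011001000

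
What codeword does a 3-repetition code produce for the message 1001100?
Repeat each bit 3× and concatenate:
1→111  0→000  0→000  1→111  1→111  0→000  0→000
Codeword = 111000000111111000000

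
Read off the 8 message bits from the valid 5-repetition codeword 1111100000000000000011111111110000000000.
Split into 5-bit blocks: 11111 00000 00000 00000 11111 11111 00000 00000
Data = 10001100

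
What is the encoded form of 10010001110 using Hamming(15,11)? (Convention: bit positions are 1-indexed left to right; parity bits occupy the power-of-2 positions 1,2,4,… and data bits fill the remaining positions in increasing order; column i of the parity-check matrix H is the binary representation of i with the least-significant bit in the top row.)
Codeword c = d · G (mod 2), d = 10010001110:
  c[0] = d·G[:,0] = (10010001110)·(11011010101) mod 2 = 1+0+0+1+0+0+0+0+1+0+0 mod 2 = 1
  c[1] = d·G[:,1] = (10010001110)·(10110110011) mod 2 = 1+0+0+1+0+0+0+0+0+1+0 mod 2 = 1
  c[2] = d·G[:,2] = (10010001110)·(10000000000) mod 2 = 1+0+0+0+0+0+0+0+0+0+0 mod 2 = 1
  c[3] = d·G[:,3] = (10010001110)·(01110001111) mod 2 = 0+0+0+1+0+0+0+1+1+1+0 mod 2 = 0
  c[4] = d·G[:,4] = (10010001110)·(01000000000) mod 2 = 0+0+0+0+0+0+0+0+0+0+0 mod 2 = 0
  c[5] = d·G[:,5] = (10010001110)·(00100000000) mod 2 = 0+0+0+0+0+0+0+0+0+0+0 mod 2 = 0
  c[6] = d·G[:,6] = (10010001110)·(00010000000) mod 2 = 0+0+0+1+0+0+0+0+0+0+0 mod 2 = 1
  c[7] = d·G[:,7] = (10010001110)·(00001111111) mod 2 = 0+0+0+0+0+0+0+1+1+1+0 mod 2 = 1
  c[8] = d·G[:,8] = (10010001110)·(00001000000) mod 2 = 0+0+0+0+0+0+0+0+0+0+0 mod 2 = 0
  c[9] = d·G[:,9] = (10010001110)·(00000100000) mod 2 = 0+0+0+0+0+0+0+0+0+0+0 mod 2 = 0
  c[10] = d·G[:,10] = (10010001110)·(00000010000) mod 2 = 0+0+0+0+0+0+0+0+0+0+0 mod 2 = 0
  c[11] = d·G[:,11] = (10010001110)·(00000001000) mod 2 = 0+0+0+0+0+0+0+1+0+0+0 mod 2 = 1
  c[12] = d·G[:,12] = (10010001110)·(00000000100) mod 2 = 0+0+0+0+0+0+0+0+1+0+0 mod 2 = 1
  c[13] = d·G[:,13] = (10010001110)·(00000000010) mod 2 = 0+0+0+0+0+0+0+0+0+1+0 mod 2 = 1
  c[14] = d·G[:,14] = (10010001110)·(00000000001) mod 2 = 0+0+0+0+0+0+0+0+0+0+0 mod 2 = 0
Codeword = 111000110001110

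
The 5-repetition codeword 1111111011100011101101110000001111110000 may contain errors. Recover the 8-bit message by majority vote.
Split into 5-bit blocks and majority-vote each:
  block 1 = 11111: 5 ones, 0 zeros → 1
  block 2 = 11011: 4 ones, 1 zeros → 1
  block 3 = 10001: 2 ones, 3 zeros → 0
  block 4 = 11011: 4 ones, 1 zeros → 1
  block 5 = 01110: 3 ones, 2 zeros → 1
  block 6 = 00000: 0 ones, 5 zeros → 0
  block 7 = 11111: 5 ones, 0 zeros → 1
  block 8 = 10000: 1 ones, 4 zeros → 0
Decoded = 11011010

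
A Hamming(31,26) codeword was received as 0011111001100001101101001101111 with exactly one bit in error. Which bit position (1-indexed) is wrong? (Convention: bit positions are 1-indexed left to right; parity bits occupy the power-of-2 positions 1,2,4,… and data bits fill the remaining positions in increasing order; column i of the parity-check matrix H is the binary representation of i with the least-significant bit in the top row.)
Syndrome s = H · r^T (mod 2), r = 0011111001100001101101001101111:
  s[0] = (1010101010101010101010101010101)·(0011111001100001101101001101111) mod 2 = 0+0+1+0+1+0+1+0+0+0+1+0+0+0+0+0+1+0+1+0+0+0+0+0+1+0+0+0+1+0+1 mod 2 = 1
  s[1] = (0110011001100110011001100110011)·(0011111001100001101101001101111) mod 2 = 0+0+1+0+0+1+1+0+0+1+1+0+0+0+0+0+0+0+1+0+0+1+0+0+0+1+0+0+0+1+1 mod 2 = 0
  s[2] = (0001111000011110000111100001111)·(0011111001100001101101001101111) mod 2 = 0+0+0+1+1+1+1+0+0+0+0+0+0+0+0+0+0+0+0+1+0+1+0+0+0+0+0+1+1+1+1 mod 2 = 0
  s[3] = (0000000111111110000000011111111)·(0011111001100001101101001101111) mod 2 = 0+0+0+0+0+0+0+0+0+1+1+0+0+0+0+0+0+0+0+0+0+0+0+0+1+1+0+1+1+1+1 mod 2 = 0
  s[4] = (0000000000000001111111111111111)·(0011111001100001101101001101111) mod 2 = 0+0+0+0+0+0+0+0+0+0+0+0+0+0+0+1+1+0+1+1+0+1+0+0+1+1+0+1+1+1+1 mod 2 = 1
Syndrome = 10001
Column i of H is the binary representation of i, so the syndrome is the binary index of the flipped bit.
Read s = 10001 with s[0] as LSB: 1·2^0 + 0·2^1 + 0·2^2 + 0·2^3 + 1·2^4 = 17.
Error is at bit position 17.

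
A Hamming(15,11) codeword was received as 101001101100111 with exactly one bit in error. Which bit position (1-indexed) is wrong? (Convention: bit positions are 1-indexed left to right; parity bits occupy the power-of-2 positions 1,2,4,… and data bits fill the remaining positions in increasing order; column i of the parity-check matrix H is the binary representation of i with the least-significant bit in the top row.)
Syndrome s = H · r^T (mod 2), r = 101001101100111:
  s[0] = (101010101010101)·(101001101100111) mod 2 = 1+0+1+0+0+0+1+0+1+0+0+0+1+0+1 mod 2 = 0
  s[1] = (011001100110011)·(101001101100111) mod 2 = 0+0+1+0+0+1+1+0+0+1+0+0+0+1+1 mod 2 = 0
  s[2] = (000111100001111)·(101001101100111) mod 2 = 0+0+0+0+0+1+1+0+0+0+0+0+1+1+1 mod 2 = 1
  s[3] = (000000011111111)·(101001101100111) mod 2 = 0+0+0+0+0+0+0+0+1+1+0+0+1+1+1 mod 2 = 1
Syndrome = 0011
Column i of H is the binary representation of i, so the syndrome is the binary index of the flipped bit.
Read s = 0011 with s[0] as LSB: 0·2^0 + 0·2^1 + 1·2^2 + 1·2^3 = 12.
Error is at bit position 12.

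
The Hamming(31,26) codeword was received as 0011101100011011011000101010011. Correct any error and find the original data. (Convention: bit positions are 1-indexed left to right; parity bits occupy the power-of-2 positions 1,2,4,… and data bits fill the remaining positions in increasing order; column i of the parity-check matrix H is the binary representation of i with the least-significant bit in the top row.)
Syndrome s = H · r^T (mod 2), r = 0011101100011011011000101010011:
  s[0] = (1010101010101010101010101010101)·(0011101100011011011000101010011) mod 2 = 0+0+1+0+1+0+1+0+0+0+0+0+1+0+1+0+0+0+1+0+0+0+1+0+1+0+1+0+0+0+1 mod 2 = 0
  s[1] = (0110011001100110011001100110011)·(0011101100011011011000101010011) mod 2 = 0+0+1+0+0+0+1+0+0+0+0+0+0+0+1+0+0+1+1+0+0+0+1+0+0+0+1+0+0+1+1 mod 2 = 1
  s[2] = (0001111000011110000111100001111)·(0011101100011011011000101010011) mod 2 = 0+0+0+1+1+0+1+0+0+0+0+1+1+0+1+0+0+0+0+0+0+0+1+0+0+0+0+0+0+1+1 mod 2 = 1
  s[3] = (0000000111111110000000011111111)·(0011101100011011011000101010011) mod 2 = 0+0+0+0+0+0+0+1+0+0+0+1+1+0+1+0+0+0+0+0+0+0+0+0+1+0+1+0+0+1+1 mod 2 = 0
  s[4] = (0000000000000001111111111111111)·(0011101100011011011000101010011) mod 2 = 0+0+0+0+0+0+0+0+0+0+0+0+0+0+0+1+0+1+1+0+0+0+1+0+1+0+1+0+0+1+1 mod 2 = 0
Syndrome = 01100
Column 6 of H equals this syndrome → error at bit 6 (1-indexed).
Flip bit 6: 0011101100011011011000101010011 → 0011111100011011011000101010011
Extract data bits at positions {3,5,6,7,9,10,11,12,13,14,15,17,18,19,20,21,22,23,24,25,26,27,28,29,30,31}: 11110001101011000101010011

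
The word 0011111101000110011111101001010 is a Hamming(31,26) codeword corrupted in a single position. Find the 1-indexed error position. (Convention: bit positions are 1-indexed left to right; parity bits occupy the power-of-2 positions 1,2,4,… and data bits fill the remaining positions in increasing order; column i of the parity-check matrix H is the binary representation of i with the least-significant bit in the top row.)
Syndrome s = H · r^T (mod 2), r = 0011111101000110011111101001010:
  s[0] = (1010101010101010101010101010101)·(0011111101000110011111101001010) mod 2 = 0+0+1+0+1+0+1+0+0+0+0+0+0+0+1+0+0+0+1+0+1+0+1+0+1+0+0+0+0+0+0 mod 2 = 0
  s[1] = (0110011001100110011001100110011)·(0011111101000110011111101001010) mod 2 = 0+0+1+0+0+1+1+0+0+1+0+0+0+1+1+0+0+1+1+0+0+1+1+0+0+0+0+0+0+1+0 mod 2 = 1
  s[2] = (0001111000011110000111100001111)·(0011111101000110011111101001010) mod 2 = 0+0+0+1+1+1+1+0+0+0+0+0+0+1+1+0+0+0+0+1+1+1+1+0+0+0+0+1+0+1+0 mod 2 = 0
  s[3] = (0000000111111110000000011111111)·(0011111101000110011111101001010) mod 2 = 0+0+0+0+0+0+0+1+0+1+0+0+0+1+1+0+0+0+0+0+0+0+0+0+1+0+0+1+0+1+0 mod 2 = 1
  s[4] = (0000000000000001111111111111111)·(0011111101000110011111101001010) mod 2 = 0+0+0+0+0+0+0+0+0+0+0+0+0+0+0+0+0+1+1+1+1+1+1+0+1+0+0+1+0+1+0 mod 2 = 1
Syndrome = 01011
Column i of H is the binary representation of i, so the syndrome is the binary index of the flipped bit.
Read s = 01011 with s[0] as LSB: 0·2^0 + 1·2^1 + 0·2^2 + 1·2^3 + 1·2^4 = 26.
Error is at bit position 26.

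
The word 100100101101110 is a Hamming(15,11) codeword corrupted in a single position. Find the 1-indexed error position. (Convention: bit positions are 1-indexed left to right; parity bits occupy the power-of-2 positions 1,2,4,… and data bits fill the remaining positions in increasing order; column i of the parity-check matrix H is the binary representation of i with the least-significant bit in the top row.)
Syndrome s = H · r^T (mod 2), r = 100100101101110:
  s[0] = (101010101010101)·(100100101101110) mod 2 = 1+0+0+0+0+0+1+0+1+0+0+0+1+0+0 mod 2 = 0
  s[1] = (011001100110011)·(100100101101110) mod 2 = 0+0+0+0+0+0+1+0+0+1+0+0+0+1+0 mod 2 = 1
  s[2] = (000111100001111)·(100100101101110) mod 2 = 0+0+0+1+0+0+1+0+0+0+0+1+1+1+0 mod 2 = 1
  s[3] = (000000011111111)·(100100101101110) mod 2 = 0+0+0+0+0+0+0+0+1+1+0+1+1+1+0 mod 2 = 1
Syndrome = 0111
Column i of H is the binary representation of i, so the syndrome is the binary index of the flipped bit.
Read s = 0111 with s[0] as LSB: 0·2^0 + 1·2^1 + 1·2^2 + 1·2^3 = 14.
Error is at bit position 14.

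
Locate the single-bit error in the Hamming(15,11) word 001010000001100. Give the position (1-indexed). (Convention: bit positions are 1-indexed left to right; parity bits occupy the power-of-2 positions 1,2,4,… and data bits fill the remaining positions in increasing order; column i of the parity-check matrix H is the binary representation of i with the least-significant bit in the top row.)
Syndrome s = H · r^T (mod 2), r = 001010000001100:
  s[0] = (101010101010101)·(001010000001100) mod 2 = 0+0+1+0+1+0+0+0+0+0+0+0+1+0+0 mod 2 = 1
  s[1] = (011001100110011)·(001010000001100) mod 2 = 0+0+1+0+0+0+0+0+0+0+0+0+0+0+0 mod 2 = 1
  s[2] = (000111100001111)·(001010000001100) mod 2 = 0+0+0+0+1+0+0+0+0+0+0+1+1+0+0 mod 2 = 1
  s[3] = (000000011111111)·(001010000001100) mod 2 = 0+0+0+0+0+0+0+0+0+0+0+1+1+0+0 mod 2 = 0
Syndrome = 1110
Column i of H is the binary representation of i, so the syndrome is the binary index of the flipped bit.
Read s = 1110 with s[0] as LSB: 1·2^0 + 1·2^1 + 1·2^2 + 0·2^3 = 7.
Error is at bit position 7.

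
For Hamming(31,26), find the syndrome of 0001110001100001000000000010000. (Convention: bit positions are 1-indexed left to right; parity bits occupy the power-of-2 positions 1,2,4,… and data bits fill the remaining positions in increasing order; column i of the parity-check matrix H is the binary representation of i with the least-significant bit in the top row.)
Syndrome s = H · r^T (mod 2), r = 0001110001100001000000000010000:
  s[0] = (1010101010101010101010101010101)·(0001110001100001000000000010000) mod 2 = 0+0+0+0+1+0+0+0+0+0+1+0+0+0+0+0+0+0+0+0+0+0+0+0+0+0+1+0+0+0+0 mod 2 = 1
  s[1] = (0110011001100110011001100110011)·(0001110001100001000000000010000) mod 2 = 0+0+0+0+0+1+0+0+0+1+1+0+0+0+0+0+0+0+0+0+0+0+0+0+0+0+1+0+0+0+0 mod 2 = 0
  s[2] = (0001111000011110000111100001111)·(0001110001100001000000000010000) mod 2 = 0+0+0+1+1+1+0+0+0+0+0+0+0+0+0+0+0+0+0+0+0+0+0+0+0+0+0+0+0+0+0 mod 2 = 1
  s[3] = (0000000111111110000000011111111)·(0001110001100001000000000010000) mod 2 = 0+0+0+0+0+0+0+0+0+1+1+0+0+0+0+0+0+0+0+0+0+0+0+0+0+0+1+0+0+0+0 mod 2 = 1
  s[4] = (0000000000000001111111111111111)·(0001110001100001000000000010000) mod 2 = 0+0+0+0+0+0+0+0+0+0+0+0+0+0+0+1+0+0+0+0+0+0+0+0+0+0+1+0+0+0+0 mod 2 = 0
Syndrome = 10110
Non-zero syndrome: error at position 13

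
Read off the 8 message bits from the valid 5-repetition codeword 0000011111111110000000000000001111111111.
Split into 5-bit blocks: 00000 11111 11111 00000 00000 00000 11111 11111
Data = 01100011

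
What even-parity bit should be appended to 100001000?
Sum of data bits: 1+0+0+0+0+1+0+0+0 = 2.
2 mod 2 = 0, so parity bit = 0.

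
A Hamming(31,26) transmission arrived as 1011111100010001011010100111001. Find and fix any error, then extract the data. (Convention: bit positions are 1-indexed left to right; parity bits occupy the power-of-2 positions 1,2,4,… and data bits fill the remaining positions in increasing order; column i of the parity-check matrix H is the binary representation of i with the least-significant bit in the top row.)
Syndrome s = H · r^T (mod 2), r = 1011111100010001011010100111001:
  s[0] = (1010101010101010101010101010101)·(1011111100010001011010100111001) mod 2 = 1+0+1+0+1+0+1+0+0+0+0+0+0+0+0+0+0+0+1+0+1+0+1+0+0+0+1+0+0+0+1 mod 2 = 1
  s[1] = (0110011001100110011001100110011)·(1011111100010001011010100111001) mod 2 = 0+0+1+0+0+1+1+0+0+0+0+0+0+0+0+0+0+1+1+0+0+0+1+0+0+1+1+0+0+0+1 mod 2 = 1
  s[2] = (0001111000011110000111100001111)·(1011111100010001011010100111001) mod 2 = 0+0+0+1+1+1+1+0+0+0+0+1+0+0+0+0+0+0+0+0+1+0+1+0+0+0+0+1+0+0+1 mod 2 = 1
  s[3] = (0000000111111110000000011111111)·(1011111100010001011010100111001) mod 2 = 0+0+0+0+0+0+0+1+0+0+0+1+0+0+0+0+0+0+0+0+0+0+0+0+0+1+1+1+0+0+1 mod 2 = 0
  s[4] = (0000000000000001111111111111111)·(1011111100010001011010100111001) mod 2 = 0+0+0+0+0+0+0+0+0+0+0+0+0+0+0+1+0+1+1+0+1+0+1+0+0+1+1+1+0+0+1 mod 2 = 1
Syndrome = 11101
Column 23 of H equals this syndrome → error at bit 23 (1-indexed).
Flip bit 23: 1011111100010001011010100111001 → 1011111100010001011010000111001
Extract data bits at positions {3,5,6,7,9,10,11,12,13,14,15,17,18,19,20,21,22,23,24,25,26,27,28,29,30,31}: 11110001000011010000111001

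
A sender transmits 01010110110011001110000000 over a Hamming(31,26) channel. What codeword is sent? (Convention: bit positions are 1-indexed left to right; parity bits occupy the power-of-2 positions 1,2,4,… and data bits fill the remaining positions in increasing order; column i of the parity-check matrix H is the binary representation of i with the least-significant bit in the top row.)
Codeword c = d · G (mod 2), d = 01010110110011001110000000:
  c[0] = d·G[:,0] = (01010110110011001110000000)·(11011010101101010101010101) mod 2 = 0+1+0+1+0+0+1+0+1+0+0+0+0+1+0+0+0+1+0+0+0+0+0+0+0+0 mod 2 = 0
  c[1] = d·G[:,1] = (01010110110011001110000000)·(10110110011011001100110011) mod 2 = 0+0+0+1+0+1+1+0+0+1+0+0+1+1+0+0+1+1+0+0+0+0+0+0+0+0 mod 2 = 0
  c[2] = d·G[:,2] = (01010110110011001110000000)·(10000000000000000000000000) mod 2 = 0+0+0+0+0+0+0+0+0+0+0+0+0+0+0+0+0+0+0+0+0+0+0+0+0+0 mod 2 = 0
  c[3] = d·G[:,3] = (01010110110011001110000000)·(01110001111000111100001111) mod 2 = 0+1+0+1+0+0+0+0+1+1+0+0+0+0+0+0+1+1+0+0+0+0+0+0+0+0 mod 2 = 0
  c[4] = d·G[:,4] = (01010110110011001110000000)·(01000000000000000000000000) mod 2 = 0+1+0+0+0+0+0+0+0+0+0+0+0+0+0+0+0+0+0+0+0+0+0+0+0+0 mod 2 = 1
  c[5] = d·G[:,5] = (01010110110011001110000000)·(00100000000000000000000000) mod 2 = 0+0+0+0+0+0+0+0+0+0+0+0+0+0+0+0+0+0+0+0+0+0+0+0+0+0 mod 2 = 0
  c[6] = d·G[:,6] = (01010110110011001110000000)·(00010000000000000000000000) mod 2 = 0+0+0+1+0+0+0+0+0+0+0+0+0+0+0+0+0+0+0+0+0+0+0+0+0+0 mod 2 = 1
  c[7] = d·G[:,7] = (01010110110011001110000000)·(00001111111000000011111111) mod 2 = 0+0+0+0+0+1+1+0+1+1+0+0+0+0+0+0+0+0+1+0+0+0+0+0+0+0 mod 2 = 1
  c[8] = d·G[:,8] = (01010110110011001110000000)·(00001000000000000000000000) mod 2 = 0+0+0+0+0+0+0+0+0+0+0+0+0+0+0+0+0+0+0+0+0+0+0+0+0+0 mod 2 = 0
  c[9] = d·G[:,9] = (01010110110011001110000000)·(00000100000000000000000000) mod 2 = 0+0+0+0+0+1+0+0+0+0+0+0+0+0+0+0+0+0+0+0+0+0+0+0+0+0 mod 2 = 1
  c[10] = d·G[:,10] = (01010110110011001110000000)·(00000010000000000000000000) mod 2 = 0+0+0+0+0+0+1+0+0+0+0+0+0+0+0+0+0+0+0+0+0+0+0+0+0+0 mod 2 = 1
  c[11] = d·G[:,11] = (01010110110011001110000000)·(00000001000000000000000000) mod 2 = 0+0+0+0+0+0+0+0+0+0+0+0+0+0+0+0+0+0+0+0+0+0+0+0+0+0 mod 2 = 0
  c[12] = d·G[:,12] = (01010110110011001110000000)·(00000000100000000000000000) mod 2 = 0+0+0+0+0+0+0+0+1+0+0+0+0+0+0+0+0+0+0+0+0+0+0+0+0+0 mod 2 = 1
  c[13] = d·G[:,13] = (01010110110011001110000000)·(00000000010000000000000000) mod 2 = 0+0+0+0+0+0+0+0+0+1+0+0+0+0+0+0+0+0+0+0+0+0+0+0+0+0 mod 2 = 1
  c[14] = d·G[:,14] = (01010110110011001110000000)·(00000000001000000000000000) mod 2 = 0+0+0+0+0+0+0+0+0+0+0+0+0+0+0+0+0+0+0+0+0+0+0+0+0+0 mod 2 = 0
  c[15] = d·G[:,15] = (01010110110011001110000000)·(00000000000111111111111111) mod 2 = 0+0+0+0+0+0+0+0+0+0+0+0+1+1+0+0+1+1+1+0+0+0+0+0+0+0 mod 2 = 1
  c[16] = d·G[:,16] = (01010110110011001110000000)·(00000000000100000000000000) mod 2 = 0+0+0+0+0+0+0+0+0+0+0+0+0+0+0+0+0+0+0+0+0+0+0+0+0+0 mod 2 = 0
  c[17] = d·G[:,17] = (01010110110011001110000000)·(00000000000010000000000000) mod 2 = 0+0+0+0+0+0+0+0+0+0+0+0+1+0+0+0+0+0+0+0+0+0+0+0+0+0 mod 2 = 1
  c[18] = d·G[:,18] = (01010110110011001110000000)·(00000000000001000000000000) mod 2 = 0+0+0+0+0+0+0+0+0+0+0+0+0+1+0+0+0+0+0+0+0+0+0+0+0+0 mod 2 = 1
  c[19] = d·G[:,19] = (01010110110011001110000000)·(00000000000000100000000000) mod 2 = 0+0+0+0+0+0+0+0+0+0+0+0+0+0+0+0+0+0+0+0+0+0+0+0+0+0 mod 2 = 0
  c[20] = d·G[:,20] = (01010110110011001110000000)·(00000000000000010000000000) mod 2 = 0+0+0+0+0+0+0+0+0+0+0+0+0+0+0+0+0+0+0+0+0+0+0+0+0+0 mod 2 = 0
  c[21] = d·G[:,21] = (01010110110011001110000000)·(00000000000000001000000000) mod 2 = 0+0+0+0+0+0+0+0+0+0+0+0+0+0+0+0+1+0+0+0+0+0+0+0+0+0 mod 2 = 1
  c[22] = d·G[:,22] = (01010110110011001110000000)·(00000000000000000100000000) mod 2 = 0+0+0+0+0+0+0+0+0+0+0+0+0+0+0+0+0+1+0+0+0+0+0+0+0+0 mod 2 = 1
  c[23] = d·G[:,23] = (01010110110011001110000000)·(00000000000000000010000000) mod 2 = 0+0+0+0+0+0+0+0+0+0+0+0+0+0+0+0+0+0+1+0+0+0+0+0+0+0 mod 2 = 1
  c[24] = d·G[:,24] = (01010110110011001110000000)·(00000000000000000001000000) mod 2 = 0+0+0+0+0+0+0+0+0+0+0+0+0+0+0+0+0+0+0+0+0+0+0+0+0+0 mod 2 = 0
  c[25] = d·G[:,25] = (01010110110011001110000000)·(00000000000000000000100000) mod 2 = 0+0+0+0+0+0+0+0+0+0+0+0+0+0+0+0+0+0+0+0+0+0+0+0+0+0 mod 2 = 0
  c[26] = d·G[:,26] = (01010110110011001110000000)·(00000000000000000000010000) mod 2 = 0+0+0+0+0+0+0+0+0+0+0+0+0+0+0+0+0+0+0+0+0+0+0+0+0+0 mod 2 = 0
  c[27] = d·G[:,27] = (01010110110011001110000000)·(00000000000000000000001000) mod 2 = 0+0+0+0+0+0+0+0+0+0+0+0+0+0+0+0+0+0+0+0+0+0+0+0+0+0 mod 2 = 0
  c[28] = d·G[:,28] = (01010110110011001110000000)·(00000000000000000000000100) mod 2 = 0+0+0+0+0+0+0+0+0+0+0+0+0+0+0+0+0+0+0+0+0+0+0+0+0+0 mod 2 = 0
  c[29] = d·G[:,29] = (01010110110011001110000000)·(00000000000000000000000010) mod 2 = 0+0+0+0+0+0+0+0+0+0+0+0+0+0+0+0+0+0+0+0+0+0+0+0+0+0 mod 2 = 0
  c[30] = d·G[:,30] = (01010110110011001110000000)·(00000000000000000000000001) mod 2 = 0+0+0+0+0+0+0+0+0+0+0+0+0+0+0+0+0+0+0+0+0+0+0+0+0+0 mod 2 = 0
Codeword = 0000101101101101011001110000000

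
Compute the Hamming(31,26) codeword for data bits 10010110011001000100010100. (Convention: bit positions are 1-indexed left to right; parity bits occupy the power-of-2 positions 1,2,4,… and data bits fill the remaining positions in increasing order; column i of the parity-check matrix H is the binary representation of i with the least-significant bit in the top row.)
Codeword c = d · G (mod 2), d = 10010110011001000100010100:
  c[0] = d·G[:,0] = (10010110011001000100010100)·(11011010101101010101010101) mod 2 = 1+0+0+1+0+0+1+0+0+0+1+0+0+1+0+0+0+1+0+0+0+1+0+1+0+0 mod 2 = 0
  c[1] = d·G[:,1] = (10010110011001000100010100)·(10110110011011001100110011) mod 2 = 1+0+0+1+0+1+1+0+0+1+1+0+0+1+0+0+0+1+0+0+0+1+0+0+0+0 mod 2 = 1
  c[2] = d·G[:,2] = (10010110011001000100010100)·(10000000000000000000000000) mod 2 = 1+0+0+0+0+0+0+0+0+0+0+0+0+0+0+0+0+0+0+0+0+0+0+0+0+0 mod 2 = 1
  c[3] = d·G[:,3] = (10010110011001000100010100)·(01110001111000111100001111) mod 2 = 0+0+0+1+0+0+0+0+0+1+1+0+0+0+0+0+0+1+0+0+0+0+0+1+0+0 mod 2 = 1
  c[4] = d·G[:,4] = (10010110011001000100010100)·(01000000000000000000000000) mod 2 = 0+0+0+0+0+0+0+0+0+0+0+0+0+0+0+0+0+0+0+0+0+0+0+0+0+0 mod 2 = 0
  c[5] = d·G[:,5] = (10010110011001000100010100)·(00100000000000000000000000) mod 2 = 0+0+0+0+0+0+0+0+0+0+0+0+0+0+0+0+0+0+0+0+0+0+0+0+0+0 mod 2 = 0
  c[6] = d·G[:,6] = (10010110011001000100010100)·(00010000000000000000000000) mod 2 = 0+0+0+1+0+0+0+0+0+0+0+0+0+0+0+0+0+0+0+0+0+0+0+0+0+0 mod 2 = 1
  c[7] = d·G[:,7] = (10010110011001000100010100)·(00001111111000000011111111) mod 2 = 0+0+0+0+0+1+1+0+0+1+1+0+0+0+0+0+0+0+0+0+0+1+0+1+0+0 mod 2 = 0
  c[8] = d·G[:,8] = (10010110011001000100010100)·(00001000000000000000000000) mod 2 = 0+0+0+0+0+0+0+0+0+0+0+0+0+0+0+0+0+0+0+0+0+0+0+0+0+0 mod 2 = 0
  c[9] = d·G[:,9] = (10010110011001000100010100)·(00000100000000000000000000) mod 2 = 0+0+0+0+0+1+0+0+0+0+0+0+0+0+0+0+0+0+0+0+0+0+0+0+0+0 mod 2 = 1
  c[10] = d·G[:,10] = (10010110011001000100010100)·(00000010000000000000000000) mod 2 = 0+0+0+0+0+0+1+0+0+0+0+0+0+0+0+0+0+0+0+0+0+0+0+0+0+0 mod 2 = 1
  c[11] = d·G[:,11] = (10010110011001000100010100)·(00000001000000000000000000) mod 2 = 0+0+0+0+0+0+0+0+0+0+0+0+0+0+0+0+0+0+0+0+0+0+0+0+0+0 mod 2 = 0
  c[12] = d·G[:,12] = (10010110011001000100010100)·(00000000100000000000000000) mod 2 = 0+0+0+0+0+0+0+0+0+0+0+0+0+0+0+0+0+0+0+0+0+0+0+0+0+0 mod 2 = 0
  c[13] = d·G[:,13] = (10010110011001000100010100)·(00000000010000000000000000) mod 2 = 0+0+0+0+0+0+0+0+0+1+0+0+0+0+0+0+0+0+0+0+0+0+0+0+0+0 mod 2 = 1
  c[14] = d·G[:,14] = (10010110011001000100010100)·(00000000001000000000000000) mod 2 = 0+0+0+0+0+0+0+0+0+0+1+0+0+0+0+0+0+0+0+0+0+0+0+0+0+0 mod 2 = 1
  c[15] = d·G[:,15] = (10010110011001000100010100)·(00000000000111111111111111) mod 2 = 0+0+0+0+0+0+0+0+0+0+0+0+0+1+0+0+0+1+0+0+0+1+0+1+0+0 mod 2 = 0
  c[16] = d·G[:,16] = (10010110011001000100010100)·(00000000000100000000000000) mod 2 = 0+0+0+0+0+0+0+0+0+0+0+0+0+0+0+0+0+0+0+0+0+0+0+0+0+0 mod 2 = 0
  c[17] = d·G[:,17] = (10010110011001000100010100)·(00000000000010000000000000) mod 2 = 0+0+0+0+0+0+0+0+0+0+0+0+0+0+0+0+0+0+0+0+0+0+0+0+0+0 mod 2 = 0
  c[18] = d·G[:,18] = (10010110011001000100010100)·(00000000000001000000000000) mod 2 = 0+0+0+0+0+0+0+0+0+0+0+0+0+1+0+0+0+0+0+0+0+0+0+0+0+0 mod 2 = 1
  c[19] = d·G[:,19] = (10010110011001000100010100)·(00000000000000100000000000) mod 2 = 0+0+0+0+0+0+0+0+0+0+0+0+0+0+0+0+0+0+0+0+0+0+0+0+0+0 mod 2 = 0
  c[20] = d·G[:,20] = (10010110011001000100010100)·(00000000000000010000000000) mod 2 = 0+0+0+0+0+0+0+0+0+0+0+0+0+0+0+0+0+0+0+0+0+0+0+0+0+0 mod 2 = 0
  c[21] = d·G[:,21] = (10010110011001000100010100)·(00000000000000001000000000) mod 2 = 0+0+0+0+0+0+0+0+0+0+0+0+0+0+0+0+0+0+0+0+0+0+0+0+0+0 mod 2 = 0
  c[22] = d·G[:,22] = (10010110011001000100010100)·(00000000000000000100000000) mod 2 = 0+0+0+0+0+0+0+0+0+0+0+0+0+0+0+0+0+1+0+0+0+0+0+0+0+0 mod 2 = 1
  c[23] = d·G[:,23] = (10010110011001000100010100)·(00000000000000000010000000) mod 2 = 0+0+0+0+0+0+0+0+0+0+0+0+0+0+0+0+0+0+0+0+0+0+0+0+0+0 mod 2 = 0
  c[24] = d·G[:,24] = (10010110011001000100010100)·(00000000000000000001000000) mod 2 = 0+0+0+0+0+0+0+0+0+0+0+0+0+0+0+0+0+0+0+0+0+0+0+0+0+0 mod 2 = 0
  c[25] = d·G[:,25] = (10010110011001000100010100)·(00000000000000000000100000) mod 2 = 0+0+0+0+0+0+0+0+0+0+0+0+0+0+0+0+0+0+0+0+0+0+0+0+0+0 mod 2 = 0
  c[26] = d·G[:,26] = (10010110011001000100010100)·(00000000000000000000010000) mod 2 = 0+0+0+0+0+0+0+0+0+0+0+0+0+0+0+0+0+0+0+0+0+1+0+0+0+0 mod 2 = 1
  c[27] = d·G[:,27] = (10010110011001000100010100)·(00000000000000000000001000) mod 2 = 0+0+0+0+0+0+0+0+0+0+0+0+0+0+0+0+0+0+0+0+0+0+0+0+0+0 mod 2 = 0
  c[28] = d·G[:,28] = (10010110011001000100010100)·(00000000000000000000000100) mod 2 = 0+0+0+0+0+0+0+0+0+0+0+0+0+0+0+0+0+0+0+0+0+0+0+1+0+0 mod 2 = 1
  c[29] = d·G[:,29] = (10010110011001000100010100)·(00000000000000000000000010) mod 2 = 0+0+0+0+0+0+0+0+0+0+0+0+0+0+0+0+0+0+0+0+0+0+0+0+0+0 mod 2 = 0
  c[30] = d·G[:,30] = (10010110011001000100010100)·(00000000000000000000000001) mod 2 = 0+0+0+0+0+0+0+0+0+0+0+0+0+0+0+0+0+0+0+0+0+0+0+0+0+0 mod 2 = 0
Codeword = 0111001001100110001000100010100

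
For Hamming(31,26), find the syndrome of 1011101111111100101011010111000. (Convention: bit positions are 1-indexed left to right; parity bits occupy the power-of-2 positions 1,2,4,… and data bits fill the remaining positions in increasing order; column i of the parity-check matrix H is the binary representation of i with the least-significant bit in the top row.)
Syndrome s = H · r^T (mod 2), r = 1011101111111100101011010111000:
  s[0] = (1010101010101010101010101010101)·(1011101111111100101011010111000) mod 2 = 1+0+1+0+1+0+1+0+1+0+1+0+1+0+0+0+1+0+1+0+1+0+0+0+0+0+1+0+0+0+0 mod 2 = 1
  s[1] = (0110011001100110011001100110011)·(1011101111111100101011010111000) mod 2 = 0+0+1+0+0+0+1+0+0+1+1+0+0+1+0+0+0+0+1+0+0+1+0+0+0+1+1+0+0+0+0 mod 2 = 1
  s[2] = (0001111000011110000111100001111)·(1011101111111100101011010111000) mod 2 = 0+0+0+1+1+0+1+0+0+0+0+1+1+1+0+0+0+0+0+0+1+1+0+0+0+0+0+1+0+0+0 mod 2 = 1
  s[3] = (0000000111111110000000011111111)·(1011101111111100101011010111000) mod 2 = 0+0+0+0+0+0+0+1+1+1+1+1+1+1+0+0+0+0+0+0+0+0+0+1+0+1+1+1+0+0+0 mod 2 = 1
  s[4] = (0000000000000001111111111111111)·(1011101111111100101011010111000) mod 2 = 0+0+0+0+0+0+0+0+0+0+0+0+0+0+0+0+1+0+1+0+1+1+0+1+0+1+1+1+0+0+0 mod 2 = 0
Syndrome = 11110
Non-zero syndrome: error at position 15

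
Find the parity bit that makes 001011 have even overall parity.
Sum of data bits: 0+0+1+0+1+1 = 3.
3 mod 2 = 1, so parity bit = 1.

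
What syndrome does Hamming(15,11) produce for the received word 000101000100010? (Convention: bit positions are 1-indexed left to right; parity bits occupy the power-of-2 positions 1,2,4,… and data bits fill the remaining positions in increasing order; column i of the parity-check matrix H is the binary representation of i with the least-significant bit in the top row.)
Syndrome s = H · r^T (mod 2), r = 000101000100010:
  s[0] = (101010101010101)·(000101000100010) mod 2 = 0+0+0+0+0+0+0+0+0+0+0+0+0+0+0 mod 2 = 0
  s[1] = (011001100110011)·(000101000100010) mod 2 = 0+0+0+0+0+1+0+0+0+1+0+0+0+1+0 mod 2 = 1
  s[2] = (000111100001111)·(000101000100010) mod 2 = 0+0+0+1+0+1+0+0+0+0+0+0+0+1+0 mod 2 = 1
  s[3] = (000000011111111)·(000101000100010) mod 2 = 0+0+0+0+0+0+0+0+0+1+0+0+0+1+0 mod 2 = 0
Syndrome = 0110
Non-zero syndrome: error at position 6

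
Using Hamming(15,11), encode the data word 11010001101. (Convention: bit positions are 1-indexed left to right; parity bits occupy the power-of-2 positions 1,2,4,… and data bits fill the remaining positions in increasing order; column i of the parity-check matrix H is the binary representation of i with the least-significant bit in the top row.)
Codeword c = d · G (mod 2), d = 11010001101:
  c[0] = d·G[:,0] = (11010001101)·(11011010101) mod 2 = 1+1+0+1+0+0+0+0+1+0+1 mod 2 = 1
  c[1] = d·G[:,1] = (11010001101)·(10110110011) mod 2 = 1+0+0+1+0+0+0+0+0+0+1 mod 2 = 1
  c[2] = d·G[:,2] = (11010001101)·(10000000000) mod 2 = 1+0+0+0+0+0+0+0+0+0+0 mod 2 = 1
  c[3] = d·G[:,3] = (11010001101)·(01110001111) mod 2 = 0+1+0+1+0+0+0+1+1+0+1 mod 2 = 1
  c[4] = d·G[:,4] = (11010001101)·(01000000000) mod 2 = 0+1+0+0+0+0+0+0+0+0+0 mod 2 = 1
  c[5] = d·G[:,5] = (11010001101)·(00100000000) mod 2 = 0+0+0+0+0+0+0+0+0+0+0 mod 2 = 0
  c[6] = d·G[:,6] = (11010001101)·(00010000000) mod 2 = 0+0+0+1+0+0+0+0+0+0+0 mod 2 = 1
  c[7] = d·G[:,7] = (11010001101)·(00001111111) mod 2 = 0+0+0+0+0+0+0+1+1+0+1 mod 2 = 1
  c[8] = d·G[:,8] = (11010001101)·(00001000000) mod 2 = 0+0+0+0+0+0+0+0+0+0+0 mod 2 = 0
  c[9] = d·G[:,9] = (11010001101)·(00000100000) mod 2 = 0+0+0+0+0+0+0+0+0+0+0 mod 2 = 0
  c[10] = d·G[:,10] = (11010001101)·(00000010000) mod 2 = 0+0+0+0+0+0+0+0+0+0+0 mod 2 = 0
  c[11] = d·G[:,11] = (11010001101)·(00000001000) mod 2 = 0+0+0+0+0+0+0+1+0+0+0 mod 2 = 1
  c[12] = d·G[:,12] = (11010001101)·(00000000100) mod 2 = 0+0+0+0+0+0+0+0+1+0+0 mod 2 = 1
  c[13] = d·G[:,13] = (11010001101)·(00000000010) mod 2 = 0+0+0+0+0+0+0+0+0+0+0 mod 2 = 0
  c[14] = d·G[:,14] = (11010001101)·(00000000001) mod 2 = 0+0+0+0+0+0+0+0+0+0+1 mod 2 = 1
Codeword = 111110110001101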